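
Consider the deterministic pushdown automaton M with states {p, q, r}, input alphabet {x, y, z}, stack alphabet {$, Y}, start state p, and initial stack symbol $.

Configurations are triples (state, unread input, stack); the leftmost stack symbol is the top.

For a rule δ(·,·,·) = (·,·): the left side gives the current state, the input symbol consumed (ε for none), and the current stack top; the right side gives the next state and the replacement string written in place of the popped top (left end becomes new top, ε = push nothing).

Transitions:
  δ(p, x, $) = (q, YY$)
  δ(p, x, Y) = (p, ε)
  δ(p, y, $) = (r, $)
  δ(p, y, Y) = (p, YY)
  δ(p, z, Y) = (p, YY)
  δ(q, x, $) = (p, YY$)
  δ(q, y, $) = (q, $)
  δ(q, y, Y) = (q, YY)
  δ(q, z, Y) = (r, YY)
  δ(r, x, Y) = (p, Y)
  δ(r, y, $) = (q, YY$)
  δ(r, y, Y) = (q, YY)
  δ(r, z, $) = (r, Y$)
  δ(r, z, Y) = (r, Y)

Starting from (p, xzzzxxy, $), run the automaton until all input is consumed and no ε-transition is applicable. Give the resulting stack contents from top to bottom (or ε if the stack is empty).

YYY$

(p, xzzzxxy, $)
  read x, top $: go to q, push YY$ → (q, zzzxxy, YY$)
  read z, top Y: go to r, push YY → (r, zzxxy, YYY$)
  read z, top Y: go to r, push Y → (r, zxxy, YYY$)
  read z, top Y: go to r, push Y → (r, xxy, YYY$)
  read x, top Y: go to p, push Y → (p, xy, YYY$)
  read x, top Y: go to p, push ε → (p, y, YY$)
  read y, top Y: go to p, push YY → (p, ε, YYY$)
All input consumed in state p with stack YYY$.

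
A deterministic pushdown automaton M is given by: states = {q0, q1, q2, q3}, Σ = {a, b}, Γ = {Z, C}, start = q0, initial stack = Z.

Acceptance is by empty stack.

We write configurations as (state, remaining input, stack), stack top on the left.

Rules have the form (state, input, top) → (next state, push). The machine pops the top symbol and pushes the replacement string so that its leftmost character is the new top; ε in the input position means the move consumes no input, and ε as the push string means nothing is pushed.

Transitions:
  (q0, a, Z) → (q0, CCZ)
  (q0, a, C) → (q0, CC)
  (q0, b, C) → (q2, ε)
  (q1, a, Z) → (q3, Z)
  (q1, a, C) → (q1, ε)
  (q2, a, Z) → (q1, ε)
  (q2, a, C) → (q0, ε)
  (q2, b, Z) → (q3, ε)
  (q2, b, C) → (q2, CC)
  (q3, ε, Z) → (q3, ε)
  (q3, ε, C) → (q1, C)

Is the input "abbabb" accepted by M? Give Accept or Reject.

Accept

(q0, abbabb, Z)
  read a, top Z: go to q0, push CCZ → (q0, bbabb, CCZ)
  read b, top C: go to q2, push ε → (q2, babb, CZ)
  read b, top C: go to q2, push CC → (q2, abb, CCZ)
  read a, top C: go to q0, push ε → (q0, bb, CZ)
  read b, top C: go to q2, push ε → (q2, b, Z)
  read b, top Z: go to q3, push ε → (q3, ε, ε)
All input consumed and the stack is empty.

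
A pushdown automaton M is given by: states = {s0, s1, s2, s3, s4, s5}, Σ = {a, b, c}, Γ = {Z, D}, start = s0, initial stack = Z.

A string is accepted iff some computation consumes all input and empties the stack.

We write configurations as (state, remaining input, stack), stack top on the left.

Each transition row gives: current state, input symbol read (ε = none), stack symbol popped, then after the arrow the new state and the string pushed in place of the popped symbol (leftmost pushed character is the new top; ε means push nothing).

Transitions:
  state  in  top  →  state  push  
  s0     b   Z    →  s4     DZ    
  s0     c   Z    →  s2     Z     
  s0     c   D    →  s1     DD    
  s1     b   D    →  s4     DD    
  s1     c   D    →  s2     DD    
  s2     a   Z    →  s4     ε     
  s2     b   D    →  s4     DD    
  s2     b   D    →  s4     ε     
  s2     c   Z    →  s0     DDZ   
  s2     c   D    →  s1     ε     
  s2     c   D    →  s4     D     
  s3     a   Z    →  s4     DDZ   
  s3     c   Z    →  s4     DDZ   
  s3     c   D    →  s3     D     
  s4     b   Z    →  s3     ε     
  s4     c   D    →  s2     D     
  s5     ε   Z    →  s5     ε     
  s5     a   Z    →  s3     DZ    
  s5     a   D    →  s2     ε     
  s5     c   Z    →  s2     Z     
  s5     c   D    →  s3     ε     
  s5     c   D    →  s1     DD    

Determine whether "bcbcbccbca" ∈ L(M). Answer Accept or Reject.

Reject

No computation consumes all input and empties the stack.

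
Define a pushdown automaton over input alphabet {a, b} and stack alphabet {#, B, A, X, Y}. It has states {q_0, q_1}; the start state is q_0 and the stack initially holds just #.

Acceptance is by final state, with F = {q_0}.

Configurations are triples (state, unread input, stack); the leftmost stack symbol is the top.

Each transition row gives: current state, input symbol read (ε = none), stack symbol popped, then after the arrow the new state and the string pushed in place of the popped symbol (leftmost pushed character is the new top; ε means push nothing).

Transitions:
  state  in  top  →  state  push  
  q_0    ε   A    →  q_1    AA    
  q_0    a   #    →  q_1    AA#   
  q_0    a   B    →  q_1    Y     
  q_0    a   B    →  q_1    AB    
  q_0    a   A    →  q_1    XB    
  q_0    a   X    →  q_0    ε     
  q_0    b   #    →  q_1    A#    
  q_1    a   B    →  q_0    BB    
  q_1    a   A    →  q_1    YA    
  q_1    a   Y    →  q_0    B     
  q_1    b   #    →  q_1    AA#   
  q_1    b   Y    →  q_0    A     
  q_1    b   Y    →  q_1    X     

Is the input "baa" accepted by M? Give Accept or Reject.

Accept

One accepting computation: (q_0, baa, #) ⊢ (q_1, aa, A#) ⊢ (q_1, a, YA#) ⊢ (q_0, ε, BA#)
All input consumed and state q_0 ∈ F.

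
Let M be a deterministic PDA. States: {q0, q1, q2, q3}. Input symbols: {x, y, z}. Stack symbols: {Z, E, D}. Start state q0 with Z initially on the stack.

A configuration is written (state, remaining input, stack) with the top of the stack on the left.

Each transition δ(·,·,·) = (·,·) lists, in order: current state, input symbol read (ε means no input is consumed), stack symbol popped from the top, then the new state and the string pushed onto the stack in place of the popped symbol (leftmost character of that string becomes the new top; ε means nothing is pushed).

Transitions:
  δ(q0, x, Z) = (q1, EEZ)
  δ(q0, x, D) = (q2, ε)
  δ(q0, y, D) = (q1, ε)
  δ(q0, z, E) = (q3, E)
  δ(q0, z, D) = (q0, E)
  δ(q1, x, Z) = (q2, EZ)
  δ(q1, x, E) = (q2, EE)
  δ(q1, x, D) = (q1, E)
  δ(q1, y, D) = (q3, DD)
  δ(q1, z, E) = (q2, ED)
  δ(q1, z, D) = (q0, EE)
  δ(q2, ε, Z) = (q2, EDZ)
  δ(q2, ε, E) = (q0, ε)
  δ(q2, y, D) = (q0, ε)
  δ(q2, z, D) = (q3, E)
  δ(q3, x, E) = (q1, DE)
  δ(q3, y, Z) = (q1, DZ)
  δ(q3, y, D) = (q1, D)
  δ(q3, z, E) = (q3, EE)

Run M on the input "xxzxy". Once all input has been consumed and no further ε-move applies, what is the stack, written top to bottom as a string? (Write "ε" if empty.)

DDEEZ

(q0, xxzxy, Z)
  read x, top Z: go to q1, push EEZ → (q1, xzxy, EEZ)
  read x, top E: go to q2, push EE → (q2, zxy, EEEZ)
  ε-move, top E: go to q0, push ε → (q0, zxy, EEZ)
  read z, top E: go to q3, push E → (q3, xy, EEZ)
  read x, top E: go to q1, push DE → (q1, y, DEEZ)
  read y, top D: go to q3, push DD → (q3, ε, DDEEZ)
All input consumed in state q3 with stack DDEEZ.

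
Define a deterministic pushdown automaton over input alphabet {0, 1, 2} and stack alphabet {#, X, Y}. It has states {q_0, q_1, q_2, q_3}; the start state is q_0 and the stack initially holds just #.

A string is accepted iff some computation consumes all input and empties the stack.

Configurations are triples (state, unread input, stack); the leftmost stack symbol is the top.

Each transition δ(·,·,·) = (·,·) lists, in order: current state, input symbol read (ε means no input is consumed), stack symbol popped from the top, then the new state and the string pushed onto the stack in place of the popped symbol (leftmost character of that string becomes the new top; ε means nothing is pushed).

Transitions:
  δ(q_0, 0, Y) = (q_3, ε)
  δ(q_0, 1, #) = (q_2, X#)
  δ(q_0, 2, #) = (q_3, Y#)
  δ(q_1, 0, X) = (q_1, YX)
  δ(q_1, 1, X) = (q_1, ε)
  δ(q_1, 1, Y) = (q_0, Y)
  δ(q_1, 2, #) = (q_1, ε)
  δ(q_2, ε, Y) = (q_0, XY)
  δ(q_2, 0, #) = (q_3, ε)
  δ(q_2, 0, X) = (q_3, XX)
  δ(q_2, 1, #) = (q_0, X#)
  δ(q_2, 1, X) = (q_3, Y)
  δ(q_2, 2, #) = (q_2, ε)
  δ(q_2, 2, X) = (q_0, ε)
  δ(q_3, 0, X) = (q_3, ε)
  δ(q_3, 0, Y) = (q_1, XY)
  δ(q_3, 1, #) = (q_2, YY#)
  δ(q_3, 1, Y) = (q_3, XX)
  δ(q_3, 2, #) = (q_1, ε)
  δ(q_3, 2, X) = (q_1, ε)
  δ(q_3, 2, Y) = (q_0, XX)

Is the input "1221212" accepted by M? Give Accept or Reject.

Accept

(q_0, 1221212, #) ⊢ (q_2, 221212, X#) ⊢ (q_0, 21212, #) ⊢ (q_3, 1212, Y#) ⊢ (q_3, 212, XX#) ⊢ (q_1, 12, X#) ⊢ (q_1, 2, #) ⊢ (q_1, ε, ε)
All input consumed and the stack is empty.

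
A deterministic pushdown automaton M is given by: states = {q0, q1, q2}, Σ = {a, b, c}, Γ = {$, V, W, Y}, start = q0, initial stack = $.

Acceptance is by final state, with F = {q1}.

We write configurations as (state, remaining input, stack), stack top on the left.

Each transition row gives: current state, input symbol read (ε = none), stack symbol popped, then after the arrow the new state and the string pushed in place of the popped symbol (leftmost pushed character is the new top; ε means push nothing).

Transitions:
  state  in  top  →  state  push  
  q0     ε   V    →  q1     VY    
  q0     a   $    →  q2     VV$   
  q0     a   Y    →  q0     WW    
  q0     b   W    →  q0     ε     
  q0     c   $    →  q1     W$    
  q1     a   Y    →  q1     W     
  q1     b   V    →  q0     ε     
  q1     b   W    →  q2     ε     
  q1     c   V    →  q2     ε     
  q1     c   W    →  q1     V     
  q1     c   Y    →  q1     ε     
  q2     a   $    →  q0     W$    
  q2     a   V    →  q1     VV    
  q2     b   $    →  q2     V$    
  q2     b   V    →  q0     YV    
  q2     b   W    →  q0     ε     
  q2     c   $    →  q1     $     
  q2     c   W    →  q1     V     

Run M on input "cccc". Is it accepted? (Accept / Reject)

Accept

(q0, cccc, $)
  read c, top $: go to q1, push W$ → (q1, ccc, W$)
  read c, top W: go to q1, push V → (q1, cc, V$)
  read c, top V: go to q2, push ε → (q2, c, $)
  read c, top $: go to q1, push $ → (q1, ε, $)
All input consumed; state q1 ∈ F.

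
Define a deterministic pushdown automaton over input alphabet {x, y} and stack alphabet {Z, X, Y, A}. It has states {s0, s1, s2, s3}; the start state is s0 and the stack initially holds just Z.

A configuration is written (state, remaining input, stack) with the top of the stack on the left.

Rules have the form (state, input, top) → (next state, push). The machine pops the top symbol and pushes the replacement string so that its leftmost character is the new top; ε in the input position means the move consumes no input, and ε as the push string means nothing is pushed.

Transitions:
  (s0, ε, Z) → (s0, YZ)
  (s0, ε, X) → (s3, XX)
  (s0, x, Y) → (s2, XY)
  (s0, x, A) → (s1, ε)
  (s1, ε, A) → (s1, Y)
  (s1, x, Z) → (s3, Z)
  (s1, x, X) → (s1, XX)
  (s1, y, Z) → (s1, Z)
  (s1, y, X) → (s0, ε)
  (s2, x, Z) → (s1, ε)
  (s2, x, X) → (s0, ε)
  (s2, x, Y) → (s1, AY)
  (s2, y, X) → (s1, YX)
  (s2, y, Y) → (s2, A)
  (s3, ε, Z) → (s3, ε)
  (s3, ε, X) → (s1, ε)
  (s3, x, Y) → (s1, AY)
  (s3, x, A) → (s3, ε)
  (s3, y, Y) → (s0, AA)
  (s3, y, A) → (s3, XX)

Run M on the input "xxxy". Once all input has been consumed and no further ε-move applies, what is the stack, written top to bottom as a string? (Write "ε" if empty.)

YXYZ

(s0, xxxy, Z) ⊢ (s0, xxxy, YZ) ⊢ (s2, xxy, XYZ) ⊢ (s0, xy, YZ) ⊢ (s2, y, XYZ) ⊢ (s1, ε, YXYZ)
All input consumed in state s1 with stack YXYZ.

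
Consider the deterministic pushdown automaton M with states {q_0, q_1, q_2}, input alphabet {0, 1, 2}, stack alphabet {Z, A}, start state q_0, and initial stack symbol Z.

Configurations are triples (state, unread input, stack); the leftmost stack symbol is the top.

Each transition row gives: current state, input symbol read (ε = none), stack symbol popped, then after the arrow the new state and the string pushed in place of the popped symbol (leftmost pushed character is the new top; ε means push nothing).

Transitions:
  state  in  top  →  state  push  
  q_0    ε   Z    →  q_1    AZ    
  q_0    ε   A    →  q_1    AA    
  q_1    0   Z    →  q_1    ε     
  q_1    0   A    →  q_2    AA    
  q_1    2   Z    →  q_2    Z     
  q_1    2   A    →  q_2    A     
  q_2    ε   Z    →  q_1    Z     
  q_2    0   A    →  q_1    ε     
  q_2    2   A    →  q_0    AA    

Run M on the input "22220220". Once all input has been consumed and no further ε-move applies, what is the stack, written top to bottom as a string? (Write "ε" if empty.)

(q_0, 22220220, Z) ⊢ (q_1, 22220220, AZ) ⊢ (q_2, 2220220, AZ) ⊢ (q_0, 220220, AAZ) ⊢ (q_1, 220220, AAAZ) ⊢ (q_2, 20220, AAAZ) ⊢ (q_0, 0220, AAAAZ) ⊢ (q_1, 0220, AAAAAZ) ⊢ (q_2, 220, AAAAAAZ) ⊢ (q_0, 20, AAAAAAAZ) ⊢ (q_1, 20, AAAAAAAAZ) ⊢ (q_2, 0, AAAAAAAAZ) ⊢ (q_1, ε, AAAAAAAZ)
All input consumed in state q_1 with stack AAAAAAAZ.

AAAAAAAZ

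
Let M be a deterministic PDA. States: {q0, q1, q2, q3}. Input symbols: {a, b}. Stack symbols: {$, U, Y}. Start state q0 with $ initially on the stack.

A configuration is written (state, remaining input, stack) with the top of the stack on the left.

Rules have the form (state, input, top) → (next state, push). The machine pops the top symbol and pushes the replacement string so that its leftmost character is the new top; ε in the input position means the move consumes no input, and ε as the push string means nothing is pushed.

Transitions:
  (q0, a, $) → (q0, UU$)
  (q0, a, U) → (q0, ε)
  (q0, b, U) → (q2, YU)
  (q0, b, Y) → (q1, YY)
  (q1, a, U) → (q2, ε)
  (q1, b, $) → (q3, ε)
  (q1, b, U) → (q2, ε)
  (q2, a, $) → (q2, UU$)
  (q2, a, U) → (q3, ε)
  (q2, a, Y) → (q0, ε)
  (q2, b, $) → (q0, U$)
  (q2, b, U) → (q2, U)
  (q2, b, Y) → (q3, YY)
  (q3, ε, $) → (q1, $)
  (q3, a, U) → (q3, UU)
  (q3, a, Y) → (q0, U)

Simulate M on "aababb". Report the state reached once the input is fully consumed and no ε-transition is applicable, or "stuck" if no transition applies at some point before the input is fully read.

(q0, aababb, $) ⊢ (q0, ababb, UU$) ⊢ (q0, babb, U$) ⊢ (q2, abb, YU$) ⊢ (q0, bb, U$) ⊢ (q2, b, YU$) ⊢ (q3, ε, YYU$)
All input consumed; M is in state q3.

q3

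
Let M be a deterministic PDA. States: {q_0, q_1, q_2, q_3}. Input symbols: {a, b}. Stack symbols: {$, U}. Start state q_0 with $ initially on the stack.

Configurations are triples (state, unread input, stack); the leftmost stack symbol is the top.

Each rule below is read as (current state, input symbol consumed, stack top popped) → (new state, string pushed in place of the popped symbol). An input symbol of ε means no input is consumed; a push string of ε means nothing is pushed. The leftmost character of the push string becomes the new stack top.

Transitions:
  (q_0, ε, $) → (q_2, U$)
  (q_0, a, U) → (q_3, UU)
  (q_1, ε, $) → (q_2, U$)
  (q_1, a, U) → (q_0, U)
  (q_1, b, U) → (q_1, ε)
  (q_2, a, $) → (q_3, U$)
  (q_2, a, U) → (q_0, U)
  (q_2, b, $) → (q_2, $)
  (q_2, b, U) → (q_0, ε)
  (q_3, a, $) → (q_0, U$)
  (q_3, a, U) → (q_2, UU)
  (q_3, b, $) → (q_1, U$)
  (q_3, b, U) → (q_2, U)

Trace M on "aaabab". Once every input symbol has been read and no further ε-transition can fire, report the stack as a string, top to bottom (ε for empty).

UUU$

(q_0, aaabab, $) ⊢ (q_2, aaabab, U$) ⊢ (q_0, aabab, U$) ⊢ (q_3, abab, UU$) ⊢ (q_2, bab, UUU$) ⊢ (q_0, ab, UU$) ⊢ (q_3, b, UUU$) ⊢ (q_2, ε, UUU$)
All input consumed in state q_2 with stack UUU$.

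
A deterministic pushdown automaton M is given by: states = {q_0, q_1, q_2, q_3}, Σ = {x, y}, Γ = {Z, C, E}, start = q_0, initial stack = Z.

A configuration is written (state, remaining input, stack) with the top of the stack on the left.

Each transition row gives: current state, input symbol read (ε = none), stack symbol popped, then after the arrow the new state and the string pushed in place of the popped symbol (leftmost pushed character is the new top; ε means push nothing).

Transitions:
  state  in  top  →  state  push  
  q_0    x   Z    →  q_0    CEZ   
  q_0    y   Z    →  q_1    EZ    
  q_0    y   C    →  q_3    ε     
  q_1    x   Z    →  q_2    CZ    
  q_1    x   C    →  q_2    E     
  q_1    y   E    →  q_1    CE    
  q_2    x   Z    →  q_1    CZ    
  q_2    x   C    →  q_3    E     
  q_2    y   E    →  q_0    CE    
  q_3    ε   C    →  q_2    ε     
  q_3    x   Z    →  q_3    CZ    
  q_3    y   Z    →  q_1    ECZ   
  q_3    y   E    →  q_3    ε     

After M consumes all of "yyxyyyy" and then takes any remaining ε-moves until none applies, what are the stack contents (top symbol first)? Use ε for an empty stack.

(q_0, yyxyyyy, Z) ⊢ (q_1, yxyyyy, EZ) ⊢ (q_1, xyyyy, CEZ) ⊢ (q_2, yyyy, EEZ) ⊢ (q_0, yyy, CEEZ) ⊢ (q_3, yy, EEZ) ⊢ (q_3, y, EZ) ⊢ (q_3, ε, Z)
All input consumed in state q_3 with stack Z.

Z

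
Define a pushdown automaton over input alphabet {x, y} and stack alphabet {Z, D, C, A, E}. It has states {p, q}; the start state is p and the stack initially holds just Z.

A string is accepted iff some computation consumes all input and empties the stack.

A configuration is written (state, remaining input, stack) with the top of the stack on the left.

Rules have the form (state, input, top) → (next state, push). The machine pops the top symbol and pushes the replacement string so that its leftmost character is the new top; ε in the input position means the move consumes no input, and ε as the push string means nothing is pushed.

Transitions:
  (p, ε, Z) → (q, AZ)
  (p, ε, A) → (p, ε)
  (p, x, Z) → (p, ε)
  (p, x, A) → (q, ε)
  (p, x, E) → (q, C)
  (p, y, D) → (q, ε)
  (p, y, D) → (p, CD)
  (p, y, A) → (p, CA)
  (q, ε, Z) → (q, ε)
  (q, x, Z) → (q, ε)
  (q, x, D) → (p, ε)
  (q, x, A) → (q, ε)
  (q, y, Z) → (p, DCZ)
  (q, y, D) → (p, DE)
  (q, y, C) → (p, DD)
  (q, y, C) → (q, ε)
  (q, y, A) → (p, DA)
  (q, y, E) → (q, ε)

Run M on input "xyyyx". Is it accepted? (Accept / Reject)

Accept

One accepting computation: (p, xyyyx, Z) ⊢ (q, xyyyx, AZ) ⊢ (q, yyyx, Z) ⊢ (p, yyx, DCZ) ⊢ (q, yx, CZ) ⊢ (q, x, Z) ⊢ (q, ε, ε)
All input consumed and the stack is empty.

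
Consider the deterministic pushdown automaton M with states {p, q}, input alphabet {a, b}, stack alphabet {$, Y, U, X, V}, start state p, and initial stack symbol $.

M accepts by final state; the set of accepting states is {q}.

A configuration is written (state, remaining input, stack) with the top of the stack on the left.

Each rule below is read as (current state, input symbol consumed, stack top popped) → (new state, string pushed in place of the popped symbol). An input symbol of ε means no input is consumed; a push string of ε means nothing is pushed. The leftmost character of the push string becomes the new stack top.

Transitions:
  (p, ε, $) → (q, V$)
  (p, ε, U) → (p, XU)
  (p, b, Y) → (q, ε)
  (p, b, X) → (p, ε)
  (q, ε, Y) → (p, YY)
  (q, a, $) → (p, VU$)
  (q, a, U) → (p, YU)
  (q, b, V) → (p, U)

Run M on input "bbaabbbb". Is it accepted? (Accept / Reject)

Reject

(p, bbaabbbb, $)
  ε-move, top $: go to q, push V$ → (q, bbaabbbb, V$)
  read b, top V: go to p, push U → (p, baabbbb, U$)
  ε-move, top U: go to p, push XU → (p, baabbbb, XU$)
  read b, top X: go to p, push ε → (p, aabbbb, U$)
  ε-move, top U: go to p, push XU → (p, aabbbb, XU$)
No transition applies at (p, aabbbb, XU$); input not fully consumed.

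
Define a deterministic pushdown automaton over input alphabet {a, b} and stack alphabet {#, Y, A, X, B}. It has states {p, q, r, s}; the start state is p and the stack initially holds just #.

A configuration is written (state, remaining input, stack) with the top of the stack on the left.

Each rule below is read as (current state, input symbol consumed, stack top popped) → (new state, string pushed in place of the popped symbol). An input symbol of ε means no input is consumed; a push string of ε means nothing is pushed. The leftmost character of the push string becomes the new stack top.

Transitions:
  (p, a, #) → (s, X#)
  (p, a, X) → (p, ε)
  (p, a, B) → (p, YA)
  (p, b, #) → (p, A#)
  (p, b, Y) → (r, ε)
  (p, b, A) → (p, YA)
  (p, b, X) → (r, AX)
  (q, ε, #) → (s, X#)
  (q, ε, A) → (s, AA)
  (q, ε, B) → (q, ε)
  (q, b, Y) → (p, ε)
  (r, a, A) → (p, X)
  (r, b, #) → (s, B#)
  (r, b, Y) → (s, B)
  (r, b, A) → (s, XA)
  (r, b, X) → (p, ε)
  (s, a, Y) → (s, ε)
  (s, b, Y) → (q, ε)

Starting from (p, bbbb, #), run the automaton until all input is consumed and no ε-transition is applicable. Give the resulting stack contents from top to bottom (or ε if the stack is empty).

XA#

(p, bbbb, #) ⊢ (p, bbb, A#) ⊢ (p, bb, YA#) ⊢ (r, b, A#) ⊢ (s, ε, XA#)
All input consumed in state s with stack XA#.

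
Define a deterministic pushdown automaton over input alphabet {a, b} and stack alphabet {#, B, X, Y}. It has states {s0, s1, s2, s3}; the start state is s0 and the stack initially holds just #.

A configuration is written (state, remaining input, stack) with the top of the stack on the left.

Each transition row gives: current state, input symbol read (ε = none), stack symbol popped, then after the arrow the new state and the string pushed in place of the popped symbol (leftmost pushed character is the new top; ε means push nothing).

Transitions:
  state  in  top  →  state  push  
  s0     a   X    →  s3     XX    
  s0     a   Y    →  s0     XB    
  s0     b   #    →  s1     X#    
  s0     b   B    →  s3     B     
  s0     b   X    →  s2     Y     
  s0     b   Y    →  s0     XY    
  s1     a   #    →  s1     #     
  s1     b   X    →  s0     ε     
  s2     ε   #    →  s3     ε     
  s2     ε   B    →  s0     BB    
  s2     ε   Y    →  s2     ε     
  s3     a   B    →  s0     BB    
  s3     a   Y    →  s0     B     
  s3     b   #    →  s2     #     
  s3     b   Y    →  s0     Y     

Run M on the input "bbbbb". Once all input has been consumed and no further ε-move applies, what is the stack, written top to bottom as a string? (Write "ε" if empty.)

(s0, bbbbb, #)
  read b, top #: go to s1, push X# → (s1, bbbb, X#)
  read b, top X: go to s0, push ε → (s0, bbb, #)
  read b, top #: go to s1, push X# → (s1, bb, X#)
  read b, top X: go to s0, push ε → (s0, b, #)
  read b, top #: go to s1, push X# → (s1, ε, X#)
All input consumed in state s1 with stack X#.

X#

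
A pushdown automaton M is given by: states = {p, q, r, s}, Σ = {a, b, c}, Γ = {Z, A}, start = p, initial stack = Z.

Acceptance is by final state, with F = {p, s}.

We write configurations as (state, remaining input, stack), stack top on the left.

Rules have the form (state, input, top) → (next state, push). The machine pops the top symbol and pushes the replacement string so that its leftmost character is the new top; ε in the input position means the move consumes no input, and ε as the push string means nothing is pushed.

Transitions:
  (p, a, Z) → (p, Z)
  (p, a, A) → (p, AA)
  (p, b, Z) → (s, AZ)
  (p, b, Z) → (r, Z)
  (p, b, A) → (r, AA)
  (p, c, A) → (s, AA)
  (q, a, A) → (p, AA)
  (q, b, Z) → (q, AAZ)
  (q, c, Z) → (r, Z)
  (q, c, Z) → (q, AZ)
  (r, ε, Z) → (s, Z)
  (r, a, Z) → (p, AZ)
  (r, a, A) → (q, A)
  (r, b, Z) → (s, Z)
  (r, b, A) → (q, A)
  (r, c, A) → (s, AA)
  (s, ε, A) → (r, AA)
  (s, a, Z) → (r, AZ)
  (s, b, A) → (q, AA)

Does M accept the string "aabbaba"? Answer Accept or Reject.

One accepting computation: (p, aabbaba, Z) ⊢ (p, abbaba, Z) ⊢ (p, bbaba, Z) ⊢ (r, baba, Z) ⊢ (s, aba, Z) ⊢ (r, ba, AZ) ⊢ (q, a, AZ) ⊢ (p, ε, AAZ)
All input consumed and state p ∈ F.

Accept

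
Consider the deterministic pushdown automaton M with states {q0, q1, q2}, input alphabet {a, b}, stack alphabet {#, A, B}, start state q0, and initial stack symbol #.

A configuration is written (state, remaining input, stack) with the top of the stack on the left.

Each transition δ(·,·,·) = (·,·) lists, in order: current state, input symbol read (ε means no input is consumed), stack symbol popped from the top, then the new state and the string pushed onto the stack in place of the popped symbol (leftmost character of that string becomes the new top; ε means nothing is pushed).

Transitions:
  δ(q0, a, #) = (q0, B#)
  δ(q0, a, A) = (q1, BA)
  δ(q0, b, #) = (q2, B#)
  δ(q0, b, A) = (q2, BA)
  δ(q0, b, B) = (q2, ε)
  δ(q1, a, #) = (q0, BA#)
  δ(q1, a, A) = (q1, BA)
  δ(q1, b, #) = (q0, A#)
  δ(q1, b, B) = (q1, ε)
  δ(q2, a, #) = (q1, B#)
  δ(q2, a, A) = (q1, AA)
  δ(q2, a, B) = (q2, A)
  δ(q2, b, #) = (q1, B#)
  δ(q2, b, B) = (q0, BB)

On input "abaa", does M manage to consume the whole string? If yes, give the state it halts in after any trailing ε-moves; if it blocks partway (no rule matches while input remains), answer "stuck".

stuck

(q0, abaa, #) ⊢ (q0, baa, B#) ⊢ (q2, aa, #) ⊢ (q1, a, B#)
No transition for (q1, a, top B); M blocks with input a remaining.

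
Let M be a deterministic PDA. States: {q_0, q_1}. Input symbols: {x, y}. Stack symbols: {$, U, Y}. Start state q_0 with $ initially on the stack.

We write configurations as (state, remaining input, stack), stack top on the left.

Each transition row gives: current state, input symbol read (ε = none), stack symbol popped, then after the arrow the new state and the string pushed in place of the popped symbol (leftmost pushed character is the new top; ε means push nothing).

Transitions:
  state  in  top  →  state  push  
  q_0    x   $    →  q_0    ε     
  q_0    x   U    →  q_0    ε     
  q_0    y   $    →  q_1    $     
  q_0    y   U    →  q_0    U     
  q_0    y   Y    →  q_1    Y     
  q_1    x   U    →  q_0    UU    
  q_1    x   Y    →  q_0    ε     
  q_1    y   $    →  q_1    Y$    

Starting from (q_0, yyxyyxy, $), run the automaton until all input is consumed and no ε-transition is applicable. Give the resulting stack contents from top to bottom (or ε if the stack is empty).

$

(q_0, yyxyyxy, $) ⊢ (q_1, yxyyxy, $) ⊢ (q_1, xyyxy, Y$) ⊢ (q_0, yyxy, $) ⊢ (q_1, yxy, $) ⊢ (q_1, xy, Y$) ⊢ (q_0, y, $) ⊢ (q_1, ε, $)
All input consumed in state q_1 with stack $.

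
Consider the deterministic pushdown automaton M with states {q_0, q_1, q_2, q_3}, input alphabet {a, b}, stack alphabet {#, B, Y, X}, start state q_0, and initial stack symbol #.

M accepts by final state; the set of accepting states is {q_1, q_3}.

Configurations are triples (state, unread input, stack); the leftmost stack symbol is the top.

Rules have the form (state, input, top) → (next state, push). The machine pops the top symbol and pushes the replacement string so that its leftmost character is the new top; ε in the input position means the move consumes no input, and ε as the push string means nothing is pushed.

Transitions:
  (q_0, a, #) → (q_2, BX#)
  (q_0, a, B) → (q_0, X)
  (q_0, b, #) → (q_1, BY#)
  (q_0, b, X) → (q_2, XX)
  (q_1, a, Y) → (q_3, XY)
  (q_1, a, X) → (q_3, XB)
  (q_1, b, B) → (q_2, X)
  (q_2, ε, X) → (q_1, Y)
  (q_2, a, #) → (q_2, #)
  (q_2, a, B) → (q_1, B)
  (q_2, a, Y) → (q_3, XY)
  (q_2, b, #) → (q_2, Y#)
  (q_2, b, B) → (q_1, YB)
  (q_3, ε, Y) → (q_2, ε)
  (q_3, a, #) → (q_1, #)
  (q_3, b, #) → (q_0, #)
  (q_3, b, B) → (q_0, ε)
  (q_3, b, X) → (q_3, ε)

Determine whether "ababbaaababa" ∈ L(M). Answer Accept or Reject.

(q_0, ababbaaababa, #)
  read a, top #: go to q_2, push BX# → (q_2, babbaaababa, BX#)
  read b, top B: go to q_1, push YB → (q_1, abbaaababa, YBX#)
  read a, top Y: go to q_3, push XY → (q_3, bbaaababa, XYBX#)
  read b, top X: go to q_3, push ε → (q_3, baaababa, YBX#)
  ε-move, top Y: go to q_2, push ε → (q_2, baaababa, BX#)
  read b, top B: go to q_1, push YB → (q_1, aaababa, YBX#)
  read a, top Y: go to q_3, push XY → (q_3, aababa, XYBX#)
No transition applies at (q_3, aababa, XYBX#); input not fully consumed.

Reject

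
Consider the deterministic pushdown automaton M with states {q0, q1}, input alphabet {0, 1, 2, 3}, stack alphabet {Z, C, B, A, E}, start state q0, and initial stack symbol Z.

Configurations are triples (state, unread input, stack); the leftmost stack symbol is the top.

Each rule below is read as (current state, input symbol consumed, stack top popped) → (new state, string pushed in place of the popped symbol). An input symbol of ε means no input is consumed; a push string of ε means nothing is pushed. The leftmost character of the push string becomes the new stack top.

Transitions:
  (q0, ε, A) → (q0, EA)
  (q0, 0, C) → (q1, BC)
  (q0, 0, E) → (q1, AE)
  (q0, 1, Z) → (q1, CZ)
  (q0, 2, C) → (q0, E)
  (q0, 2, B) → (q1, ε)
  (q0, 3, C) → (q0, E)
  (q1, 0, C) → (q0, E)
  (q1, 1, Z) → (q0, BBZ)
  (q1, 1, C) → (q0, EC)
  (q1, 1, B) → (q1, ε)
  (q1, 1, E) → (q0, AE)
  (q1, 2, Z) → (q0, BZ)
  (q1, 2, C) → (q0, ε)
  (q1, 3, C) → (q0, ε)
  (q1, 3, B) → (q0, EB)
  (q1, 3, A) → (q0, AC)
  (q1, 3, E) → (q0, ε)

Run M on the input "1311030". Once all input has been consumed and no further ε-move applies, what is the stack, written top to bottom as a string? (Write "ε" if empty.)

AEACECZ

(q0, 1311030, Z)
  read 1, top Z: go to q1, push CZ → (q1, 311030, CZ)
  read 3, top C: go to q0, push ε → (q0, 11030, Z)
  read 1, top Z: go to q1, push CZ → (q1, 1030, CZ)
  read 1, top C: go to q0, push EC → (q0, 030, ECZ)
  read 0, top E: go to q1, push AE → (q1, 30, AECZ)
  read 3, top A: go to q0, push AC → (q0, 0, ACECZ)
  ε-move, top A: go to q0, push EA → (q0, 0, EACECZ)
  read 0, top E: go to q1, push AE → (q1, ε, AEACECZ)
All input consumed in state q1 with stack AEACECZ.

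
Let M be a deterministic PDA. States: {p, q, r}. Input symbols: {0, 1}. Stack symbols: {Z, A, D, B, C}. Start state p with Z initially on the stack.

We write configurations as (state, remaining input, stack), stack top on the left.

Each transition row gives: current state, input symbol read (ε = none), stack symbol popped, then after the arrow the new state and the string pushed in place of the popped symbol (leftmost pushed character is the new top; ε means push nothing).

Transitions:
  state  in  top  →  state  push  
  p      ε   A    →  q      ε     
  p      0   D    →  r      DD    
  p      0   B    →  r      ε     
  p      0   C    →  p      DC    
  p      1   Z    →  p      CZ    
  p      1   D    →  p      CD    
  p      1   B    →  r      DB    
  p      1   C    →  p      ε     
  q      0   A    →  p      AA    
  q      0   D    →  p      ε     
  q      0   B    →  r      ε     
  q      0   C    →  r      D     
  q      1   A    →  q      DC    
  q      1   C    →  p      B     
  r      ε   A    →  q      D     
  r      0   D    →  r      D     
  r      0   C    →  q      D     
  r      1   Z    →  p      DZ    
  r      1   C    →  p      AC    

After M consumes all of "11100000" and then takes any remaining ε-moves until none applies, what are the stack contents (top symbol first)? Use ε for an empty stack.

(p, 11100000, Z)
  read 1, top Z: go to p, push CZ → (p, 1100000, CZ)
  read 1, top C: go to p, push ε → (p, 100000, Z)
  read 1, top Z: go to p, push CZ → (p, 00000, CZ)
  read 0, top C: go to p, push DC → (p, 0000, DCZ)
  read 0, top D: go to r, push DD → (r, 000, DDCZ)
  read 0, top D: go to r, push D → (r, 00, DDCZ)
  read 0, top D: go to r, push D → (r, 0, DDCZ)
  read 0, top D: go to r, push D → (r, ε, DDCZ)
All input consumed in state r with stack DDCZ.

DDCZ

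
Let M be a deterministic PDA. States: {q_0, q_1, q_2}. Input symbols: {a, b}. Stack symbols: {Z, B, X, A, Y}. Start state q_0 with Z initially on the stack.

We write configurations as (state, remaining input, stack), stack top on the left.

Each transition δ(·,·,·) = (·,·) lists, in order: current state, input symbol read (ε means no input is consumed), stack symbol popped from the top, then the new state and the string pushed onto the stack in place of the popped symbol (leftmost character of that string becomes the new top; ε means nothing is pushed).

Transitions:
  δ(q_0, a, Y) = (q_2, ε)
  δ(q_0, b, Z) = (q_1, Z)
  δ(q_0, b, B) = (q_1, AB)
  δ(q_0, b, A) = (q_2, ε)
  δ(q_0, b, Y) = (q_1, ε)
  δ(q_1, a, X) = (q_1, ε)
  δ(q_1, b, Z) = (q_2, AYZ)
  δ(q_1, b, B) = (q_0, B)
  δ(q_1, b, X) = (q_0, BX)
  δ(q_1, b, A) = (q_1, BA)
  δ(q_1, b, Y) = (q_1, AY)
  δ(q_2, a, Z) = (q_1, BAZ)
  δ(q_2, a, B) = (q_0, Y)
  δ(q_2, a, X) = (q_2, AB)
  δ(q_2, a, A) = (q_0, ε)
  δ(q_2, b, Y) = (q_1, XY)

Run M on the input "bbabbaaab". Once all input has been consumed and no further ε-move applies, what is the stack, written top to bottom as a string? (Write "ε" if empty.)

BAZ

(q_0, bbabbaaab, Z)
  read b, top Z: go to q_1, push Z → (q_1, babbaaab, Z)
  read b, top Z: go to q_2, push AYZ → (q_2, abbaaab, AYZ)
  read a, top A: go to q_0, push ε → (q_0, bbaaab, YZ)
  read b, top Y: go to q_1, push ε → (q_1, baaab, Z)
  read b, top Z: go to q_2, push AYZ → (q_2, aaab, AYZ)
  read a, top A: go to q_0, push ε → (q_0, aab, YZ)
  read a, top Y: go to q_2, push ε → (q_2, ab, Z)
  read a, top Z: go to q_1, push BAZ → (q_1, b, BAZ)
  read b, top B: go to q_0, push B → (q_0, ε, BAZ)
All input consumed in state q_0 with stack BAZ.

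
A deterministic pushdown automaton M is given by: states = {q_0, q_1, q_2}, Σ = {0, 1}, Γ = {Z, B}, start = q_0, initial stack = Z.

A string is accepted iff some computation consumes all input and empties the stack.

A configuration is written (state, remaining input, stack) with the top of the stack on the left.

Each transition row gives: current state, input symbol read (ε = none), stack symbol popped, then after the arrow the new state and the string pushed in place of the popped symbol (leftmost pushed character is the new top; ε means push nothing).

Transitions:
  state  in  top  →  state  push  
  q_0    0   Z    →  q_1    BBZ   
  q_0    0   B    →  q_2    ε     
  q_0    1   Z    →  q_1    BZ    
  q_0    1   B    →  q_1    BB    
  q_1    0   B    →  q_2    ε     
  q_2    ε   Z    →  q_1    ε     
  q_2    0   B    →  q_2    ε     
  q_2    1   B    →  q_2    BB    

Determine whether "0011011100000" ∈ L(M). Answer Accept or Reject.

Accept

(q_0, 0011011100000, Z)
  read 0, top Z: go to q_1, push BBZ → (q_1, 011011100000, BBZ)
  read 0, top B: go to q_2, push ε → (q_2, 11011100000, BZ)
  read 1, top B: go to q_2, push BB → (q_2, 1011100000, BBZ)
  read 1, top B: go to q_2, push BB → (q_2, 011100000, BBBZ)
  read 0, top B: go to q_2, push ε → (q_2, 11100000, BBZ)
  read 1, top B: go to q_2, push BB → (q_2, 1100000, BBBZ)
  read 1, top B: go to q_2, push BB → (q_2, 100000, BBBBZ)
  read 1, top B: go to q_2, push BB → (q_2, 00000, BBBBBZ)
  read 0, top B: go to q_2, push ε → (q_2, 0000, BBBBZ)
  read 0, top B: go to q_2, push ε → (q_2, 000, BBBZ)
  read 0, top B: go to q_2, push ε → (q_2, 00, BBZ)
  read 0, top B: go to q_2, push ε → (q_2, 0, BZ)
  read 0, top B: go to q_2, push ε → (q_2, ε, Z)
  ε-move, top Z: go to q_1, push ε → (q_1, ε, ε)
All input consumed and the stack is empty.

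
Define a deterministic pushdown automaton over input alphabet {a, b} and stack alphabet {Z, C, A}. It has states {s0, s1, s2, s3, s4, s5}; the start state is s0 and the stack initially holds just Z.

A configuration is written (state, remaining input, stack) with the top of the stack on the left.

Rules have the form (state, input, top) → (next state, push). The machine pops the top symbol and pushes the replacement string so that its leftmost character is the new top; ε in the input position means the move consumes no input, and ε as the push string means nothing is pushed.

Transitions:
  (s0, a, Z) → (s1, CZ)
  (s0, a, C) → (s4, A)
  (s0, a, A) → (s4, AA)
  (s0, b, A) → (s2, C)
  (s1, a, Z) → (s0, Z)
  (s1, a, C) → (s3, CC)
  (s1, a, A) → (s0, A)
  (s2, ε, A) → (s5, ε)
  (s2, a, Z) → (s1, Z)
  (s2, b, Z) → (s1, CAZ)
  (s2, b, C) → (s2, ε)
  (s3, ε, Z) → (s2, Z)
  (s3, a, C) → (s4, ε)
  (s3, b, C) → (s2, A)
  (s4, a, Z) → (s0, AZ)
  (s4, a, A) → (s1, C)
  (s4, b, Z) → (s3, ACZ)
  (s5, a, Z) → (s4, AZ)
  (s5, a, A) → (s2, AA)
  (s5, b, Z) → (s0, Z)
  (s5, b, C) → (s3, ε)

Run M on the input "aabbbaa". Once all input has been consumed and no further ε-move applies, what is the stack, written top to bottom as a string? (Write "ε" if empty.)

(s0, aabbbaa, Z)
  read a, top Z: go to s1, push CZ → (s1, abbbaa, CZ)
  read a, top C: go to s3, push CC → (s3, bbbaa, CCZ)
  read b, top C: go to s2, push A → (s2, bbaa, ACZ)
  ε-move, top A: go to s5, push ε → (s5, bbaa, CZ)
  read b, top C: go to s3, push ε → (s3, baa, Z)
  ε-move, top Z: go to s2, push Z → (s2, baa, Z)
  read b, top Z: go to s1, push CAZ → (s1, aa, CAZ)
  read a, top C: go to s3, push CC → (s3, a, CCAZ)
  read a, top C: go to s4, push ε → (s4, ε, CAZ)
All input consumed in state s4 with stack CAZ.

CAZ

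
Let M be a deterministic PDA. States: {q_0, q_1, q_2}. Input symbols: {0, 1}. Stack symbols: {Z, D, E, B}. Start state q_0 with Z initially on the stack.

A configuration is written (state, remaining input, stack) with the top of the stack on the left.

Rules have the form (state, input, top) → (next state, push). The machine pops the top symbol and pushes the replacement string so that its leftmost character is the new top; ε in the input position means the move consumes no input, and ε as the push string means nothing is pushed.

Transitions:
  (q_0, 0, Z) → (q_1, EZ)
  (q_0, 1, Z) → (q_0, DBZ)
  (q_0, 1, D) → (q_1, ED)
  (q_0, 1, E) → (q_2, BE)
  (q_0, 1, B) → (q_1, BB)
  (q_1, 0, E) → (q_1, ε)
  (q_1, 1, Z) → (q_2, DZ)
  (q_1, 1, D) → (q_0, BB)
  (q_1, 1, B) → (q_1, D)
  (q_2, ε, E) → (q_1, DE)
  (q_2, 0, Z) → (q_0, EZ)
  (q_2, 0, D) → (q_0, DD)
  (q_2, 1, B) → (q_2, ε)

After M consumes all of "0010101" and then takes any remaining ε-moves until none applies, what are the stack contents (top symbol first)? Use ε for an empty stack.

BBDZ

(q_0, 0010101, Z)
  read 0, top Z: go to q_1, push EZ → (q_1, 010101, EZ)
  read 0, top E: go to q_1, push ε → (q_1, 10101, Z)
  read 1, top Z: go to q_2, push DZ → (q_2, 0101, DZ)
  read 0, top D: go to q_0, push DD → (q_0, 101, DDZ)
  read 1, top D: go to q_1, push ED → (q_1, 01, EDDZ)
  read 0, top E: go to q_1, push ε → (q_1, 1, DDZ)
  read 1, top D: go to q_0, push BB → (q_0, ε, BBDZ)
All input consumed in state q_0 with stack BBDZ.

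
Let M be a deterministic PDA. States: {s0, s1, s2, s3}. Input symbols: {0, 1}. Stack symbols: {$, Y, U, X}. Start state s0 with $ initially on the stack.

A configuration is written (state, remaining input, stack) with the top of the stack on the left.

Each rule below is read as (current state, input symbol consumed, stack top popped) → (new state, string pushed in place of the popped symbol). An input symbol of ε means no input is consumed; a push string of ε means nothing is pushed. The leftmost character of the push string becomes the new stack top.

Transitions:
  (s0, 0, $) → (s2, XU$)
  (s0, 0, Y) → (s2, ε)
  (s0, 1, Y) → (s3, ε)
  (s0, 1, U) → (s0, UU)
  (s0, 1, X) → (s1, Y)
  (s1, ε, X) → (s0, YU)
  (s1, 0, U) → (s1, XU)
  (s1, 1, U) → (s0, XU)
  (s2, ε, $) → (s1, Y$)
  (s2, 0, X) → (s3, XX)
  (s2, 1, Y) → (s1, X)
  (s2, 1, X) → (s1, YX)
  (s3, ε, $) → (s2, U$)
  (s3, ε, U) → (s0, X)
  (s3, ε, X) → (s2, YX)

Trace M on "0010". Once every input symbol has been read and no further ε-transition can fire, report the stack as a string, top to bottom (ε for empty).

(s0, 0010, $)
  read 0, top $: go to s2, push XU$ → (s2, 010, XU$)
  read 0, top X: go to s3, push XX → (s3, 10, XXU$)
  ε-move, top X: go to s2, push YX → (s2, 10, YXXU$)
  read 1, top Y: go to s1, push X → (s1, 0, XXXU$)
  ε-move, top X: go to s0, push YU → (s0, 0, YUXXU$)
  read 0, top Y: go to s2, push ε → (s2, ε, UXXU$)
All input consumed in state s2 with stack UXXU$.

UXXU$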